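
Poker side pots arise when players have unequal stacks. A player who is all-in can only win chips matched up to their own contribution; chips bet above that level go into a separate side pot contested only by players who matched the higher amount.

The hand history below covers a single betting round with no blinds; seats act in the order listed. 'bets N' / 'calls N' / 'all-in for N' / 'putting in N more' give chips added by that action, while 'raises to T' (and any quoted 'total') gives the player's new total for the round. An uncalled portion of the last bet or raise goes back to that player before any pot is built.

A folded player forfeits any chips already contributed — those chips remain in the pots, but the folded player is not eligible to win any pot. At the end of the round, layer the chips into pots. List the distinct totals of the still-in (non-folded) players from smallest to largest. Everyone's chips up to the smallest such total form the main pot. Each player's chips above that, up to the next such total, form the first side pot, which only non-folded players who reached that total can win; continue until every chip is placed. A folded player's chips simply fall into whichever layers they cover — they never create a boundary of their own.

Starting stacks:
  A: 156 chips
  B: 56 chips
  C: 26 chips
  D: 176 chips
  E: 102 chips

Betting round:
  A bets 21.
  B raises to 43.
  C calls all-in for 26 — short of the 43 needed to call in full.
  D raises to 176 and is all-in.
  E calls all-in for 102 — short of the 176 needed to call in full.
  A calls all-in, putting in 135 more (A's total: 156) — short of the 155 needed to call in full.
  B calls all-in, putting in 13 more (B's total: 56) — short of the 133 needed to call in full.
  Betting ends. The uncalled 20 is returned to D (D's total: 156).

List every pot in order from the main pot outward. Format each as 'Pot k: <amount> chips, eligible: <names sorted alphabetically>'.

Pot 1: 130 chips, eligible: A, B, C, D, E
Pot 2: 120 chips, eligible: A, B, D, E
Pot 3: 138 chips, eligible: A, D, E
Pot 4: 108 chips, eligible: A, D

Derivation:
Contributions (after 20 returned to D): A=156, B=56, C=26, D=156, E=102
Pot levels (distinct totals of non-folded players): 26, 56, 102, 156
Layer 1-26: 26 each from A, B, C, D, E = 26*5 = 130 chips; eligible A, B, C, D, E
Layer 27-56: 30 each from A, B, D, E = 30*4 = 120 chips; eligible A, B, D, E
Layer 57-102: 46 each from A, D, E = 46*3 = 138 chips; eligible A, D, E
Layer 103-156: 54 each from A, D = 54*2 = 108 chips; eligible A, D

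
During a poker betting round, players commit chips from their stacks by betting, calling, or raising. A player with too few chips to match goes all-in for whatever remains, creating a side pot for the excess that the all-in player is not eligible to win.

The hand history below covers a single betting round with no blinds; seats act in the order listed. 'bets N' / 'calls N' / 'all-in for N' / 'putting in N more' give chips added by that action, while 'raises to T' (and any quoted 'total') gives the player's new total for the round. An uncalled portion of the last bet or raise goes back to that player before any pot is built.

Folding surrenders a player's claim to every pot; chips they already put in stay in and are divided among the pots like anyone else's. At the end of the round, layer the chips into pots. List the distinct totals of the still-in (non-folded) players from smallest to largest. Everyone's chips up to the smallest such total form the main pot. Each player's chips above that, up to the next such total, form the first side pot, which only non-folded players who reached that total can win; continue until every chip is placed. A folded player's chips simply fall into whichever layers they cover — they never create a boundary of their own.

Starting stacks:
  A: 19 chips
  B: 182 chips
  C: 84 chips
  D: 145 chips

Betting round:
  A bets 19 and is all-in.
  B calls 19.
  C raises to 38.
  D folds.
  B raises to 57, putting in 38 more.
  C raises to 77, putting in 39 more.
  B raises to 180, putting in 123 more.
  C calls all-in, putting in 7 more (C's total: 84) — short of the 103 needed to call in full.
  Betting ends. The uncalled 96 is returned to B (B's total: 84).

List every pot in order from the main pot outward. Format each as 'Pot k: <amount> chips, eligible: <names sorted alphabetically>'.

Pot 1: 57 chips, eligible: A, B, C
Pot 2: 130 chips, eligible: B, C

Derivation:
Contributions (after 96 returned to B): A=19, B=84, C=84
Folded: D
Pot levels (distinct totals of non-folded players): 19, 84
Layer 1-19: 19 each from A, B, C = 19*3 = 57 chips; eligible A, B, C
Layer 20-84: 65 each from B, C = 65*2 = 130 chips; eligible B, C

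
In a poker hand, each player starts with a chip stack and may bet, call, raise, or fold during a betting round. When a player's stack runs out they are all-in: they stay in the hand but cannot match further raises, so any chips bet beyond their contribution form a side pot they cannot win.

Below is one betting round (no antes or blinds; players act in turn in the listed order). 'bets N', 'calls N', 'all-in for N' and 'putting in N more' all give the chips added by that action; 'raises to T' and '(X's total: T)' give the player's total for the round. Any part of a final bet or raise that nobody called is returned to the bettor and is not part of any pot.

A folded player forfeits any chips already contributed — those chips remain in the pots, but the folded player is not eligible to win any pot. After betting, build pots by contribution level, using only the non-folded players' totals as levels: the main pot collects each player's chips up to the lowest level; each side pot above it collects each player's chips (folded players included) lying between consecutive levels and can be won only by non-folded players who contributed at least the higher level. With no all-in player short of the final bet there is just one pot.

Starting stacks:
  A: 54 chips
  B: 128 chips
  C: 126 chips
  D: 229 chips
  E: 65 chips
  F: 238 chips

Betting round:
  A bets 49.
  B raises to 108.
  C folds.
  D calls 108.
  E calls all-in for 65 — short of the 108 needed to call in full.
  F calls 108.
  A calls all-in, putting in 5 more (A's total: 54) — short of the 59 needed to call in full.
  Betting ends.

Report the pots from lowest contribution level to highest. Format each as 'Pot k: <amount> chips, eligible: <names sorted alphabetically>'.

Pot 1: 270 chips, eligible: A, B, D, E, F
Pot 2: 44 chips, eligible: B, D, E, F
Pot 3: 129 chips, eligible: B, D, F

Derivation:
Contributions: A=54, B=108, D=108, E=65, F=108
Folded: C
Pot levels (distinct totals of non-folded players): 54, 65, 108
Layer 1-54: 54 each from A, B, D, E, F = 54*5 = 270 chips; eligible A, B, D, E, F
Layer 55-65: 11 each from B, D, E, F = 11*4 = 44 chips; eligible B, D, E, F
Layer 66-108: 43 each from B, D, F = 43*3 = 129 chips; eligible B, D, F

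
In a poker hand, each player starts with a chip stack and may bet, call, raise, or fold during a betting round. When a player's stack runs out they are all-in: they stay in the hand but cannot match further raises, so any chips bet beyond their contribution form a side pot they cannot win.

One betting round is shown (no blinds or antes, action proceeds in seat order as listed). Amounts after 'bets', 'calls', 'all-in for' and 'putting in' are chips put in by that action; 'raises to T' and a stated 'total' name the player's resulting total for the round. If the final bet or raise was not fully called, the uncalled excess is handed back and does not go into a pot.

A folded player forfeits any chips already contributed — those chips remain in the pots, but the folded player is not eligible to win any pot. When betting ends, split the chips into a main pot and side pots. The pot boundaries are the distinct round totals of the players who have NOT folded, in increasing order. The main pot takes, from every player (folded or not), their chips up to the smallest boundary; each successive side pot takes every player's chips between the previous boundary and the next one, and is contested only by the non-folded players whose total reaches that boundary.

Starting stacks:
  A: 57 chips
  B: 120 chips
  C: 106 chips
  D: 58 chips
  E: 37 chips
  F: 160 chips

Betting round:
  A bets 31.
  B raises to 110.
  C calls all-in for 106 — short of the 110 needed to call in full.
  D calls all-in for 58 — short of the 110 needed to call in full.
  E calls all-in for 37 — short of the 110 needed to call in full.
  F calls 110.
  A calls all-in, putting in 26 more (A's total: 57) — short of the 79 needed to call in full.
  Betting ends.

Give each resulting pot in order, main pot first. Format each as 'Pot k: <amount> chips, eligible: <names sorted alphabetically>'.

Contributions: A=57, B=110, C=106, D=58, E=37, F=110
Pot levels (distinct totals of non-folded players): 37, 57, 58, 106, 110
Layer 1-37: 37 each from A, B, C, D, E, F = 37*6 = 222 chips; eligible A, B, C, D, E, F
Layer 38-57: 20 each from A, B, C, D, F = 20*5 = 100 chips; eligible A, B, C, D, F
Layer 58-58: 1 each from B, C, D, F = 1*4 = 4 chips; eligible B, C, D, F
Layer 59-106: 48 each from B, C, F = 48*3 = 144 chips; eligible B, C, F
Layer 107-110: 4 each from B, F = 4*2 = 8 chips; eligible B, F

Pot 1: 222 chips, eligible: A, B, C, D, E, F
Pot 2: 100 chips, eligible: A, B, C, D, F
Pot 3: 4 chips, eligible: B, C, D, F
Pot 4: 144 chips, eligible: B, C, F
Pot 5: 8 chips, eligible: B, F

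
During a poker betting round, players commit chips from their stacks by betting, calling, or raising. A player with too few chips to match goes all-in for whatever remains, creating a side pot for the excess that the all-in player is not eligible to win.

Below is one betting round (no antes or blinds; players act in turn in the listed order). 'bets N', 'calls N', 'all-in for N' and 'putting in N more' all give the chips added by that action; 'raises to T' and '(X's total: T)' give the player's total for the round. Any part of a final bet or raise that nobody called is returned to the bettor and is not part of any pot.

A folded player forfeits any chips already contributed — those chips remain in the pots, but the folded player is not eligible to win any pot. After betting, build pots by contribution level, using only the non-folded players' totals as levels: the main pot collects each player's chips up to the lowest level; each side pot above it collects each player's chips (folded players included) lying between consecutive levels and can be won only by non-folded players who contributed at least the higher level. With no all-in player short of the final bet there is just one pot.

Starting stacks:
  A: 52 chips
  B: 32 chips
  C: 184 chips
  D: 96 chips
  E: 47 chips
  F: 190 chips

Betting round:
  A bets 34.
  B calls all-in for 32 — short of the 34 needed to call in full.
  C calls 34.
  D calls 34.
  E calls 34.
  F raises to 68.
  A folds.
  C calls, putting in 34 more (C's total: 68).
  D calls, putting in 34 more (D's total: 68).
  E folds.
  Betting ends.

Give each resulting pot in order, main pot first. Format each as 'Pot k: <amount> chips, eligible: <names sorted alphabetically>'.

Contributions: A=34, B=32, C=68, D=68, E=34, F=68
Folded: A, E
Pot levels (distinct totals of non-folded players): 32, 68
Layer 1-32: 32 each from A, B, C, D, E, F = 32*6 = 192 chips; eligible B, C, D, F
Layer 33-68: A 2 + C 36 + D 36 + E 2 + F 36 = 112 chips; eligible C, D, F

Pot 1: 192 chips, eligible: B, C, D, F
Pot 2: 112 chips, eligible: C, D, F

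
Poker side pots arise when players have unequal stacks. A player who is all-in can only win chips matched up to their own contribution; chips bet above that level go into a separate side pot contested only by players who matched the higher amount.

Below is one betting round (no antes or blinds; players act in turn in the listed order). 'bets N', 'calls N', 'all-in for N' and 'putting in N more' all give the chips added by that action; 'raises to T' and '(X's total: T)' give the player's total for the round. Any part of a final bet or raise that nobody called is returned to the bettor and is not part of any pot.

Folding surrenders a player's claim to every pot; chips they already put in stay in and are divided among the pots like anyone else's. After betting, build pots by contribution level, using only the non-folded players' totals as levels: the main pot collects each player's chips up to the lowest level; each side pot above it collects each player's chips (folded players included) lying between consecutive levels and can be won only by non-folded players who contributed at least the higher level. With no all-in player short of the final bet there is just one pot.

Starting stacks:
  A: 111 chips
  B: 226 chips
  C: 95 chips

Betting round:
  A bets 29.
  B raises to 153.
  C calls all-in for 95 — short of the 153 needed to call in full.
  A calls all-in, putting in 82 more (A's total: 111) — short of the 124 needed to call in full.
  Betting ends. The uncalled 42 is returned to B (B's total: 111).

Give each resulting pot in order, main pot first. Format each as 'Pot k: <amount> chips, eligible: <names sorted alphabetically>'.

Pot 1: 285 chips, eligible: A, B, C
Pot 2: 32 chips, eligible: A, B

Derivation:
Contributions (after 42 returned to B): A=111, B=111, C=95
Pot levels (distinct totals of non-folded players): 95, 111
Layer 1-95: 95 each from A, B, C = 95*3 = 285 chips; eligible A, B, C
Layer 96-111: 16 each from A, B = 16*2 = 32 chips; eligible A, B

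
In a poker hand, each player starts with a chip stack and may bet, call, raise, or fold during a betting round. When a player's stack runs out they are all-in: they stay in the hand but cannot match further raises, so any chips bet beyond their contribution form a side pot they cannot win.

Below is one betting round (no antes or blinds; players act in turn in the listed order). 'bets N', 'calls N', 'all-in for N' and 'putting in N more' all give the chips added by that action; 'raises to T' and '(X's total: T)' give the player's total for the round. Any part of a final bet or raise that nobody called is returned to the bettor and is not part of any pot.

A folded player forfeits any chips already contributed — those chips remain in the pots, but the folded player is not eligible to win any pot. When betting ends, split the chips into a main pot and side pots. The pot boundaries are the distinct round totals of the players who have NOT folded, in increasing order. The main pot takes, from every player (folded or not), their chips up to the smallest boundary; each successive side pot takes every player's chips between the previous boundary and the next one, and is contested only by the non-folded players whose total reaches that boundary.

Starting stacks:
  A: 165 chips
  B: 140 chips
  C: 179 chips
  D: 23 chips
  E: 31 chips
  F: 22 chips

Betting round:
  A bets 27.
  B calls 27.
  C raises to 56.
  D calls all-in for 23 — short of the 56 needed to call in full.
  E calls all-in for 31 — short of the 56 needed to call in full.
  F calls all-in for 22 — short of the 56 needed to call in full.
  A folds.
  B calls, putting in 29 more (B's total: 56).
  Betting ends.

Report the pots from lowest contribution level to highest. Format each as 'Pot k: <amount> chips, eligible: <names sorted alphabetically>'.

Pot 1: 132 chips, eligible: B, C, D, E, F
Pot 2: 5 chips, eligible: B, C, D, E
Pot 3: 28 chips, eligible: B, C, E
Pot 4: 50 chips, eligible: B, C

Derivation:
Contributions: A=27, B=56, C=56, D=23, E=31, F=22
Folded: A
Pot levels (distinct totals of non-folded players): 22, 23, 31, 56
Layer 1-22: 22 each from A, B, C, D, E, F = 22*6 = 132 chips; eligible B, C, D, E, F
Layer 23-23: 1 each from A, B, C, D, E = 1*5 = 5 chips; eligible B, C, D, E
Layer 24-31: A 4 + B 8 + C 8 + E 8 = 28 chips; eligible B, C, E
Layer 32-56: 25 each from B, C = 25*2 = 50 chips; eligible B, C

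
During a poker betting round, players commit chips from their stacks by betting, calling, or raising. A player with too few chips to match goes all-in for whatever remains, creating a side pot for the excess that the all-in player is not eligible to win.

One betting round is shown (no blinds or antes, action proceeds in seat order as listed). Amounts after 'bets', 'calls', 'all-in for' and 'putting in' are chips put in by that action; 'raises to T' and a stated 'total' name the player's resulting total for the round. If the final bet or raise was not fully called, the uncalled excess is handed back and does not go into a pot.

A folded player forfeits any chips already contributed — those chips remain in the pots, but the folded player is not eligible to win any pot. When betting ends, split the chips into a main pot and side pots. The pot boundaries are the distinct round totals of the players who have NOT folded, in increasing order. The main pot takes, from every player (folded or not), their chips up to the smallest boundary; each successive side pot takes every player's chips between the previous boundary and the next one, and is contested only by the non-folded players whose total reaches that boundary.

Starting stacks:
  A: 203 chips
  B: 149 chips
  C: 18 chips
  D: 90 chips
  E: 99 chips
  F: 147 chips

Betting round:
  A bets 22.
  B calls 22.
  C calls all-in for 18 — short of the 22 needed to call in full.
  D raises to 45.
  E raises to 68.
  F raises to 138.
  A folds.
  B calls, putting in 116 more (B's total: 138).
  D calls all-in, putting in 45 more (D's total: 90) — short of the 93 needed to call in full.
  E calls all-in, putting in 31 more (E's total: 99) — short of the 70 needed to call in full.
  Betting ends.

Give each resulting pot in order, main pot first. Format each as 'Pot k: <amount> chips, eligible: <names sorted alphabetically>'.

Pot 1: 108 chips, eligible: B, C, D, E, F
Pot 2: 292 chips, eligible: B, D, E, F
Pot 3: 27 chips, eligible: B, E, F
Pot 4: 78 chips, eligible: B, F

Derivation:
Contributions: A=22, B=138, C=18, D=90, E=99, F=138
Folded: A
Pot levels (distinct totals of non-folded players): 18, 90, 99, 138
Layer 1-18: 18 each from A, B, C, D, E, F = 18*6 = 108 chips; eligible B, C, D, E, F
Layer 19-90: A 4 + B 72 + D 72 + E 72 + F 72 = 292 chips; eligible B, D, E, F
Layer 91-99: 9 each from B, E, F = 9*3 = 27 chips; eligible B, E, F
Layer 100-138: 39 each from B, F = 39*2 = 78 chips; eligible B, F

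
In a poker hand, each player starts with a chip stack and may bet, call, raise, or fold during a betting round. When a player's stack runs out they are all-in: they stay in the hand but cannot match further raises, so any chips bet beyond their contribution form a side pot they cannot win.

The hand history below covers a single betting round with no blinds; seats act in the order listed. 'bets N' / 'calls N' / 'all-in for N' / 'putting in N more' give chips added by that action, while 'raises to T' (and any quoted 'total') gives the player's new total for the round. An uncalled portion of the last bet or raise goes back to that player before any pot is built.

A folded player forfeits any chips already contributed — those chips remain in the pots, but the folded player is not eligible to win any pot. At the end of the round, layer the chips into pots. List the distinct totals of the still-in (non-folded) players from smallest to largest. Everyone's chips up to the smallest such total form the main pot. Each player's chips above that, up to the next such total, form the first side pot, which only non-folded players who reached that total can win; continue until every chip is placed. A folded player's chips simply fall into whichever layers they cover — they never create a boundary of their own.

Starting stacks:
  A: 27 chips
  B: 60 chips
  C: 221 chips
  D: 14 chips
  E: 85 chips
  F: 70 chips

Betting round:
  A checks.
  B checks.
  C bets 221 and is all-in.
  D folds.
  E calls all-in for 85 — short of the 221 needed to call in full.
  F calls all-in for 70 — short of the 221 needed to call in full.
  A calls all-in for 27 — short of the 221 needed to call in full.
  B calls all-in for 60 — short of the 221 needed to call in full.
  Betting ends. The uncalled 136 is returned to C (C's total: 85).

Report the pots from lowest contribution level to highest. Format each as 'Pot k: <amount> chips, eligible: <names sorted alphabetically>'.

Pot 1: 135 chips, eligible: A, B, C, E, F
Pot 2: 132 chips, eligible: B, C, E, F
Pot 3: 30 chips, eligible: C, E, F
Pot 4: 30 chips, eligible: C, E

Derivation:
Contributions (after 136 returned to C): A=27, B=60, C=85, E=85, F=70
Folded: D
Pot levels (distinct totals of non-folded players): 27, 60, 70, 85
Layer 1-27: 27 each from A, B, C, E, F = 27*5 = 135 chips; eligible A, B, C, E, F
Layer 28-60: 33 each from B, C, E, F = 33*4 = 132 chips; eligible B, C, E, F
Layer 61-70: 10 each from C, E, F = 10*3 = 30 chips; eligible C, E, F
Layer 71-85: 15 each from C, E = 15*2 = 30 chips; eligible C, E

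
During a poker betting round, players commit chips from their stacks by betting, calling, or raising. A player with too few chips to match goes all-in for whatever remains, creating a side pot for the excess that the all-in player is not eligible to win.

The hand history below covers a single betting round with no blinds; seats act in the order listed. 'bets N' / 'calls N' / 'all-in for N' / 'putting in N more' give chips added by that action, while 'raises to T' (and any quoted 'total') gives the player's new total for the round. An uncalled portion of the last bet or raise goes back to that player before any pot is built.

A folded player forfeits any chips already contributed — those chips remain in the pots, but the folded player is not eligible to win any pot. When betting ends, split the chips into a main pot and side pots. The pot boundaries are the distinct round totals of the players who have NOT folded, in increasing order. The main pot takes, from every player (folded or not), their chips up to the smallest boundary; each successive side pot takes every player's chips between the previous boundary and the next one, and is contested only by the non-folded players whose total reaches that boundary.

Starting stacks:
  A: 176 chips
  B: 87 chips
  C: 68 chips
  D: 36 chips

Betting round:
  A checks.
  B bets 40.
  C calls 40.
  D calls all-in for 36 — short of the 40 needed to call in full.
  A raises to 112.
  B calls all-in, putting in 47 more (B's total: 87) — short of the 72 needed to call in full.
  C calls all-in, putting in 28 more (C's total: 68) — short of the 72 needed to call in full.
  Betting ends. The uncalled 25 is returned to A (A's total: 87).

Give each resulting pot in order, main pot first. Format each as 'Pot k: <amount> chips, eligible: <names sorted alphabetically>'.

Pot 1: 144 chips, eligible: A, B, C, D
Pot 2: 96 chips, eligible: A, B, C
Pot 3: 38 chips, eligible: A, B

Derivation:
Contributions (after 25 returned to A): A=87, B=87, C=68, D=36
Pot levels (distinct totals of non-folded players): 36, 68, 87
Layer 1-36: 36 each from A, B, C, D = 36*4 = 144 chips; eligible A, B, C, D
Layer 37-68: 32 each from A, B, C = 32*3 = 96 chips; eligible A, B, C
Layer 69-87: 19 each from A, B = 19*2 = 38 chips; eligible A, B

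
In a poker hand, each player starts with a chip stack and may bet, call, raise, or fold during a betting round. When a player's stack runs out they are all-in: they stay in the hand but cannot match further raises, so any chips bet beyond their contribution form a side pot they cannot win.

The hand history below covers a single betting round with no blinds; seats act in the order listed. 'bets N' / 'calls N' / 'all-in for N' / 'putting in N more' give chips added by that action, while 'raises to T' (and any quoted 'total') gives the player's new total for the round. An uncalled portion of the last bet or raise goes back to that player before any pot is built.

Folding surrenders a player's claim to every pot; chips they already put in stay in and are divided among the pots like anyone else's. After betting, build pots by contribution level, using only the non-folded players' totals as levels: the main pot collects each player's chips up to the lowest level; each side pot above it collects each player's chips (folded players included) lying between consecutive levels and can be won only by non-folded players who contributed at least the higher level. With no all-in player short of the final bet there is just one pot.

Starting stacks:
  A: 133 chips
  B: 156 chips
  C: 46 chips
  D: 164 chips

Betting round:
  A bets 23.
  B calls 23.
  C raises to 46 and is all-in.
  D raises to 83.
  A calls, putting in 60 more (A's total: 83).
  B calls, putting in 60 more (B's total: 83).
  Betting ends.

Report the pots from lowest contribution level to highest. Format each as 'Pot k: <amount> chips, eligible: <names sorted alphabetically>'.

Contributions: A=83, B=83, C=46, D=83
Pot levels (distinct totals of non-folded players): 46, 83
Layer 1-46: 46 each from A, B, C, D = 46*4 = 184 chips; eligible A, B, C, D
Layer 47-83: 37 each from A, B, D = 37*3 = 111 chips; eligible A, B, D

Pot 1: 184 chips, eligible: A, B, C, D
Pot 2: 111 chips, eligible: A, B, D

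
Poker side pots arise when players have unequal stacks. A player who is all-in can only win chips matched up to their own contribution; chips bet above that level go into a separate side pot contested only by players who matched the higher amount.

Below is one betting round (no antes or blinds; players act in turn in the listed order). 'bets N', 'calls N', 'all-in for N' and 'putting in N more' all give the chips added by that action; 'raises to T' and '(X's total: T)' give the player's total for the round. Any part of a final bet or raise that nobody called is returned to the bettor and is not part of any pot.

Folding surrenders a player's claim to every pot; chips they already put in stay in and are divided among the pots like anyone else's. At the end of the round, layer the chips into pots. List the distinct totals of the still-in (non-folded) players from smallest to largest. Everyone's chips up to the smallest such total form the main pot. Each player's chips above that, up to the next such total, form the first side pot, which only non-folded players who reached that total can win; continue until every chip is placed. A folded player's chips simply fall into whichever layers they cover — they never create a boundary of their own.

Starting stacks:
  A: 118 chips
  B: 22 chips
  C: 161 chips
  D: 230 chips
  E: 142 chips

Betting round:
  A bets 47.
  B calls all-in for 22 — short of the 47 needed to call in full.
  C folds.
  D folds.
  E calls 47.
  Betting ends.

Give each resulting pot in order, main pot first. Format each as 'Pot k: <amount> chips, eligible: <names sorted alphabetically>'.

Pot 1: 66 chips, eligible: A, B, E
Pot 2: 50 chips, eligible: A, E

Derivation:
Contributions: A=47, B=22, E=47
Folded: C, D
Pot levels (distinct totals of non-folded players): 22, 47
Layer 1-22: 22 each from A, B, E = 22*3 = 66 chips; eligible A, B, E
Layer 23-47: 25 each from A, E = 25*2 = 50 chips; eligible A, E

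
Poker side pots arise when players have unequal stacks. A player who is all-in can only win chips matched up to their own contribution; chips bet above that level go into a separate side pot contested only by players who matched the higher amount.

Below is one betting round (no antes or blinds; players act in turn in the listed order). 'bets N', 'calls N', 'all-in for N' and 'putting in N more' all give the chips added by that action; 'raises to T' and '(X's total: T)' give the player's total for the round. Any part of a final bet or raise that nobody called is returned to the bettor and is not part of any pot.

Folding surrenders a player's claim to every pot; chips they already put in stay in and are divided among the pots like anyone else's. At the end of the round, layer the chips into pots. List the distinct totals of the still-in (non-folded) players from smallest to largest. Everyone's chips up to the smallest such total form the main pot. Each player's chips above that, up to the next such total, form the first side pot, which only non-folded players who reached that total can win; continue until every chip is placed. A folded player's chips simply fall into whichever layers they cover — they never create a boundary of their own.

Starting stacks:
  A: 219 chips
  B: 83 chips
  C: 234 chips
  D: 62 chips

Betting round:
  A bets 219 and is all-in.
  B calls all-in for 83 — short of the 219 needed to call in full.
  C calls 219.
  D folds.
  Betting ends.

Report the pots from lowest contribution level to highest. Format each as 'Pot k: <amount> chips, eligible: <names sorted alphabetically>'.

Pot 1: 249 chips, eligible: A, B, C
Pot 2: 272 chips, eligible: A, C

Derivation:
Contributions: A=219, B=83, C=219
Folded: D
Pot levels (distinct totals of non-folded players): 83, 219
Layer 1-83: 83 each from A, B, C = 83*3 = 249 chips; eligible A, B, C
Layer 84-219: 136 each from A, C = 136*2 = 272 chips; eligible A, C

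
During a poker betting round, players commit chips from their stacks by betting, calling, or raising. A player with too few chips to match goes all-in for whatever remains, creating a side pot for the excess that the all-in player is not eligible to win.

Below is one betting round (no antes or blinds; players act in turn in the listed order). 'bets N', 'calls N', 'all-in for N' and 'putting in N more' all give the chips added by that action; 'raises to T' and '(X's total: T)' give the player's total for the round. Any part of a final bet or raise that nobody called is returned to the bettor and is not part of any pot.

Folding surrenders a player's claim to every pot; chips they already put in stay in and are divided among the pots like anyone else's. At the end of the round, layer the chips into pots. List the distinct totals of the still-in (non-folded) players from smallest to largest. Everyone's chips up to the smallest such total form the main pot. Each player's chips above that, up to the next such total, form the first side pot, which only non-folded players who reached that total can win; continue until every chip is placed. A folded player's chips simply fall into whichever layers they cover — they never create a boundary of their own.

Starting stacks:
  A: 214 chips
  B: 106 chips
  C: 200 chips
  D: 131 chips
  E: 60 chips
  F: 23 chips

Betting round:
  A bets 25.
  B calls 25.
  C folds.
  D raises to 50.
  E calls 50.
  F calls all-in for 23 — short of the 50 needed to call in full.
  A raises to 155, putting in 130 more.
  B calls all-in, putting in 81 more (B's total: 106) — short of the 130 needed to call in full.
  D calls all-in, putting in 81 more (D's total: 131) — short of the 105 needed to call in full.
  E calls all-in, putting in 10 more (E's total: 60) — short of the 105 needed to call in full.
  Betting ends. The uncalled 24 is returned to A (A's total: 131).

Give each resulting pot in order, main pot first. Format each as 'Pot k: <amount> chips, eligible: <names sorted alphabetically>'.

Pot 1: 115 chips, eligible: A, B, D, E, F
Pot 2: 148 chips, eligible: A, B, D, E
Pot 3: 138 chips, eligible: A, B, D
Pot 4: 50 chips, eligible: A, D

Derivation:
Contributions (after 24 returned to A): A=131, B=106, D=131, E=60, F=23
Folded: C
Pot levels (distinct totals of non-folded players): 23, 60, 106, 131
Layer 1-23: 23 each from A, B, D, E, F = 23*5 = 115 chips; eligible A, B, D, E, F
Layer 24-60: 37 each from A, B, D, E = 37*4 = 148 chips; eligible A, B, D, E
Layer 61-106: 46 each from A, B, D = 46*3 = 138 chips; eligible A, B, D
Layer 107-131: 25 each from A, D = 25*2 = 50 chips; eligible A, D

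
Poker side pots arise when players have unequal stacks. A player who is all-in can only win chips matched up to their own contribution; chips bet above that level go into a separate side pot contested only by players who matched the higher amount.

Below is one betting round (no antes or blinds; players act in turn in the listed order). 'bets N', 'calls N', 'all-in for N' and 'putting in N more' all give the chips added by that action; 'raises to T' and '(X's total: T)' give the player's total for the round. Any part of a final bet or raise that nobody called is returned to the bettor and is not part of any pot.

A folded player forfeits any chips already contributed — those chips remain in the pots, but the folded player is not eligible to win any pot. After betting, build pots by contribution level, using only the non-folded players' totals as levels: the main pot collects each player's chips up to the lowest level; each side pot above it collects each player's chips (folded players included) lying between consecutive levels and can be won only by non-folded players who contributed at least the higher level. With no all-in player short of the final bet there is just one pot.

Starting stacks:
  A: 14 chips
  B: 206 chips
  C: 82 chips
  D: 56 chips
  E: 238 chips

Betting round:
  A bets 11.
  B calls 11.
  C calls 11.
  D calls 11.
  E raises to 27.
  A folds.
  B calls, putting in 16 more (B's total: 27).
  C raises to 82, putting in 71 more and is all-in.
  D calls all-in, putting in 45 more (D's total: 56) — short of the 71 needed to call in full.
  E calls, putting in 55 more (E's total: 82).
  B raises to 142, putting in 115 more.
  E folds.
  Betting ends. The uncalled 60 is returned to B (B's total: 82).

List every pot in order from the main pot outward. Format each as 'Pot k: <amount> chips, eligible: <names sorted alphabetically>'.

Contributions (after 60 returned to B): A=11, B=82, C=82, D=56, E=82
Folded: A, E
Pot levels (distinct totals of non-folded players): 56, 82
Layer 1-56: A 11 + B 56 + C 56 + D 56 + E 56 = 235 chips; eligible B, C, D
Layer 57-82: 26 each from B, C, E = 26*3 = 78 chips; eligible B, C

Pot 1: 235 chips, eligible: B, C, D
Pot 2: 78 chips, eligible: B, C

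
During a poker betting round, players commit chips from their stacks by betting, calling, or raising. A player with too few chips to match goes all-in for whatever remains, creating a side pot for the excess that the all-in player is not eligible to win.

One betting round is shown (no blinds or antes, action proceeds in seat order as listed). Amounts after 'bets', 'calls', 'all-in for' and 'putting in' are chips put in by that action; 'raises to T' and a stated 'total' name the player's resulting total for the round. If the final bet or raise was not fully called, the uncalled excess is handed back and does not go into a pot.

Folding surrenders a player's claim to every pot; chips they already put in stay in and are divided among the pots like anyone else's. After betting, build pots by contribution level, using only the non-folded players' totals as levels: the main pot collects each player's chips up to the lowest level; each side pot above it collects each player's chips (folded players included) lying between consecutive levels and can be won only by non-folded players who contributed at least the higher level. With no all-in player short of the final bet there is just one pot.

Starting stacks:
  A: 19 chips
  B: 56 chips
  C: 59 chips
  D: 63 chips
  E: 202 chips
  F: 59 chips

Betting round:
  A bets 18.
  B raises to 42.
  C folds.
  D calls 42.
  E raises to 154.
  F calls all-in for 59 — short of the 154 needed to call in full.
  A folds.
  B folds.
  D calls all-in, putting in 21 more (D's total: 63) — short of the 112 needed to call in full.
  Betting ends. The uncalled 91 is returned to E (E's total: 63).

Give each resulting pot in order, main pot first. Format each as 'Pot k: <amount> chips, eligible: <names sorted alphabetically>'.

Pot 1: 237 chips, eligible: D, E, F
Pot 2: 8 chips, eligible: D, E

Derivation:
Contributions (after 91 returned to E): A=18, B=42, D=63, E=63, F=59
Folded: A, B, C
Pot levels (distinct totals of non-folded players): 59, 63
Layer 1-59: A 18 + B 42 + D 59 + E 59 + F 59 = 237 chips; eligible D, E, F
Layer 60-63: 4 each from D, E = 4*2 = 8 chips; eligible D, E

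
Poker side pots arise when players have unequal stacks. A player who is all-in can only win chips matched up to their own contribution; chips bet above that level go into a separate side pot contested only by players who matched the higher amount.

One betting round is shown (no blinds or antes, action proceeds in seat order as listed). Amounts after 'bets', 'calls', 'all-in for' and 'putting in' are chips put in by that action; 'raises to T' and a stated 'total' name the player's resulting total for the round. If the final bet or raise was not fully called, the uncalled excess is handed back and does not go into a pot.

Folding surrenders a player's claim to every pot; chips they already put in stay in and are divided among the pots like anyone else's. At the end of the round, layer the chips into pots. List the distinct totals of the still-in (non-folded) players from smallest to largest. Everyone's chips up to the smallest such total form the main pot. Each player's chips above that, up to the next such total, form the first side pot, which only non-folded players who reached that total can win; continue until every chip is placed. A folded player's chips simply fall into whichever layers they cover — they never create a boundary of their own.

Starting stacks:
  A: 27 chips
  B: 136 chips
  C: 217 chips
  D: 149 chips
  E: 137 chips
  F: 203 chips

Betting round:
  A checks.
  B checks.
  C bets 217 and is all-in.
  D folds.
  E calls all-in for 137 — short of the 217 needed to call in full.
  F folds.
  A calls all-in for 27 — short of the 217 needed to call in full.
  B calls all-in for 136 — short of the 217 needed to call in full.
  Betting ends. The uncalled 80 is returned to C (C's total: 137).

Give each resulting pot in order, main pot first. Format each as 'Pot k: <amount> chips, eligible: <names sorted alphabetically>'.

Contributions (after 80 returned to C): A=27, B=136, C=137, E=137
Folded: D, F
Pot levels (distinct totals of non-folded players): 27, 136, 137
Layer 1-27: 27 each from A, B, C, E = 27*4 = 108 chips; eligible A, B, C, E
Layer 28-136: 109 each from B, C, E = 109*3 = 327 chips; eligible B, C, E
Layer 137-137: 1 each from C, E = 1*2 = 2 chips; eligible C, E

Pot 1: 108 chips, eligible: A, B, C, E
Pot 2: 327 chips, eligible: B, C, E
Pot 3: 2 chips, eligible: C, E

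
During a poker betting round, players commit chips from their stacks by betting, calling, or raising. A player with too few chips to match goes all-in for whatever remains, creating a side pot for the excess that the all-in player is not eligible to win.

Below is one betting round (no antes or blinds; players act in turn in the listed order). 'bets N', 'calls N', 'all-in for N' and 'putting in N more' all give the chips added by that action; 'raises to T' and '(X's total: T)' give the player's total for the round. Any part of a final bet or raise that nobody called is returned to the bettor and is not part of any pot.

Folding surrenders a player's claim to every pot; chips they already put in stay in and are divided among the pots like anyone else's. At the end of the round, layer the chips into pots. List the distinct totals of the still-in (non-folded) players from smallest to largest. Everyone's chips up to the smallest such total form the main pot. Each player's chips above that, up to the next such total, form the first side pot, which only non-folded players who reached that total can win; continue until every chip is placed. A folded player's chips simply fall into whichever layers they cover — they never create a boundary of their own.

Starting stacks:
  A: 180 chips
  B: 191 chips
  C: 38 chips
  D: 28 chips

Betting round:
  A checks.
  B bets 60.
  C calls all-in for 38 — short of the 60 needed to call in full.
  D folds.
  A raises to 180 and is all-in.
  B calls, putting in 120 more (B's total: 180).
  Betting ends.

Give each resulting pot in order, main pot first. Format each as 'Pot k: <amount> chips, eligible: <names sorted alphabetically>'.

Contributions: A=180, B=180, C=38
Folded: D
Pot levels (distinct totals of non-folded players): 38, 180
Layer 1-38: 38 each from A, B, C = 38*3 = 114 chips; eligible A, B, C
Layer 39-180: 142 each from A, B = 142*2 = 284 chips; eligible A, B

Pot 1: 114 chips, eligible: A, B, C
Pot 2: 284 chips, eligible: A, B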